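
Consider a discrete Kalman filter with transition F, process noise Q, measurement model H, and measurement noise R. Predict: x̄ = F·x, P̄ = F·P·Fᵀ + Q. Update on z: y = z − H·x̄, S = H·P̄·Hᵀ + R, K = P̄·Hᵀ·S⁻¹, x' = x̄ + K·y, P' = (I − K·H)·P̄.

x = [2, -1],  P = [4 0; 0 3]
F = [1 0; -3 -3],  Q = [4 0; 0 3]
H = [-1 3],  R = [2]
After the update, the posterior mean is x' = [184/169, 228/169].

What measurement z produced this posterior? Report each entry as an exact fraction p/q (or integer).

z = [3]

x̄ = F·x = [2, -3]
P̄ = F·P·Fᵀ + Q = [8 -12; -12 66]
S = H·P̄·Hᵀ + R = [676]
K = P̄·Hᵀ·S⁻¹ = [-11/169; 105/338]
x' − x̄ = [-154/169, 735/169] = K·y
y = (KᵀK)⁻¹·Kᵀ·(x' − x̄) = [14]
z = y + H·x̄ = [14] + [-11] = [3]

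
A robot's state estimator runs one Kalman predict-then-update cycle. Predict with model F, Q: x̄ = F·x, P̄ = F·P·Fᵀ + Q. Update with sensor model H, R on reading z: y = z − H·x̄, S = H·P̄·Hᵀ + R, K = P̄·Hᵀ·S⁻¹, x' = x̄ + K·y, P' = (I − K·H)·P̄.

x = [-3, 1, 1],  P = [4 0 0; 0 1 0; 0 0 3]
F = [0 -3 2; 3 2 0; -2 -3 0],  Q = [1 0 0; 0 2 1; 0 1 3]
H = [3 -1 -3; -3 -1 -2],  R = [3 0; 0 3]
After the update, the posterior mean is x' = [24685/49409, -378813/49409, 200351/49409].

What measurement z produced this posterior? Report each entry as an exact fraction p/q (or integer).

z = [-3, -2]

x̄ = F·x = [-1, -7, 3]
P̄ = F·P·Fᵀ + Q = [22 -6 9; -6 42 -29; 9 -29 28]
S = H·P̄·Hᵀ + R = [195 -106; -106 311]
K = P̄·Hᵀ·S⁻¹ = [5727/49409 -10440/49409; 12001/49409 9492/49409; -14432/49409 -13498/49409]
x' − x̄ = [74094/49409, -32950/49409, 52124/49409] = K·y
y = (KᵀK)⁻¹·Kᵀ·(x' − x̄) = [2, -6]
z = y + H·x̄ = [2, -6] + [-5, 4] = [-3, -2]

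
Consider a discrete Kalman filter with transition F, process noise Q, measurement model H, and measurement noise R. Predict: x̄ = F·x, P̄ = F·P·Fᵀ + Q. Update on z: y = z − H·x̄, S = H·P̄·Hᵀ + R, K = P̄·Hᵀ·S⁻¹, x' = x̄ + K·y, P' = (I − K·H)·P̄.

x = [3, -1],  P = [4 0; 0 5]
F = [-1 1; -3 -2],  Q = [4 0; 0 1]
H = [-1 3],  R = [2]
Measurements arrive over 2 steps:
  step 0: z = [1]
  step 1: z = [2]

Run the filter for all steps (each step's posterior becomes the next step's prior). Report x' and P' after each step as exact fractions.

step 0: x' = [-365/86, -95/86], P' = [6659/516 2215/516; 2215/516 851/516]
step 1: x' = [2779/3565, 684161/723695], P' = [17858/3565 6094/3565; 6094/3565 582516/723695]

step 0: x̄ = F·x = [-4, -7]
step 0: P̄ = F·P·Fᵀ + Q = [13 2; 2 57]
step 0: y = z − H·x̄ = [18]
step 0: S = H·P̄·Hᵀ + R = [516]
step 0: K = P̄·Hᵀ·S⁻¹ = [-7/516; 169/516]
step 0: x' = x̄ + K·y = [-365/86, -95/86]
step 0: P' = (I − K·H)·P̄ = [6659/516 2215/516; 2215/516 851/516]
step 1: x̄ = F·x = [135/43, 1285/86]
step 1: P̄ = F·P·Fᵀ + Q = [1286/129 4015/129; 4015/129 90431/516]
step 1: y = z − H·x̄ = [-3413/86]
step 1: S = H·P̄·Hᵀ + R = [723695/516]
step 1: K = P̄·Hᵀ·S⁻¹ = [212/3565; 255233/723695]
step 1: x' = x̄ + K·y = [2779/3565, 684161/723695]
step 1: P' = (I − K·H)·P̄ = [17858/3565 6094/3565; 6094/3565 582516/723695]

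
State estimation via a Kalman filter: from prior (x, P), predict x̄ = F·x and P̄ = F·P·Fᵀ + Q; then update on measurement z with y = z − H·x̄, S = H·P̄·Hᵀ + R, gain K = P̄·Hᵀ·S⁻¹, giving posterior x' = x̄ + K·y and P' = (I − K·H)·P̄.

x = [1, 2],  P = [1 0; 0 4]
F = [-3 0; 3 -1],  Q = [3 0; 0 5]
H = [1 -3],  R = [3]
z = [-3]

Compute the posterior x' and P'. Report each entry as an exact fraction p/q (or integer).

x' = [-192/77, 2/11]
P' = [417/77 18/11; 18/11 9/11]

x̄ = F·x = [-3, 1]
P̄ = F·P·Fᵀ + Q = [12 -9; -9 18]
y = z − H·x̄ = [3]
S = H·P̄·Hᵀ + R = [231]
K = P̄·Hᵀ·S⁻¹ = [13/77; -3/11]
x' = x̄ + K·y = [-192/77, 2/11]
P' = (I − K·H)·P̄ = [417/77 18/11; 18/11 9/11]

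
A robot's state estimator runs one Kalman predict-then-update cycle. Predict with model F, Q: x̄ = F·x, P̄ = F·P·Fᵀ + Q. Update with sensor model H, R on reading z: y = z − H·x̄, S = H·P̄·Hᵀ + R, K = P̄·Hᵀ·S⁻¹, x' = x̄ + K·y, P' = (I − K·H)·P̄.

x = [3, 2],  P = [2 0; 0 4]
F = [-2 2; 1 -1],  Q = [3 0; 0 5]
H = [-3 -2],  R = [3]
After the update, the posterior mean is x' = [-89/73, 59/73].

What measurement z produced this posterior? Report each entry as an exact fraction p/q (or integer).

x̄ = F·x = [-2, 1]
P̄ = F·P·Fᵀ + Q = [27 -12; -12 11]
S = H·P̄·Hᵀ + R = [146]
K = P̄·Hᵀ·S⁻¹ = [-57/146; 7/73]
x' − x̄ = [57/73, -14/73] = K·y
y = (KᵀK)⁻¹·Kᵀ·(x' − x̄) = [-2]
z = y + H·x̄ = [-2] + [4] = [2]

z = [2]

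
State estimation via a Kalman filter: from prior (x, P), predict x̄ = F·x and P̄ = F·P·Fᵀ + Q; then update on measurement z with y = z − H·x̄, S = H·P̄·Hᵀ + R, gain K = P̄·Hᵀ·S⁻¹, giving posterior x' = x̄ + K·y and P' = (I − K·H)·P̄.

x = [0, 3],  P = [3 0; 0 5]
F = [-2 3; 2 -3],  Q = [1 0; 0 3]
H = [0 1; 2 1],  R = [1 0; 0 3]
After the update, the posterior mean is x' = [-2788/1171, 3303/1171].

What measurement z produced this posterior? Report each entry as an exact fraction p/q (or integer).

x̄ = F·x = [9, -9]
P̄ = F·P·Fᵀ + Q = [58 -57; -57 60]
S = H·P̄·Hᵀ + R = [61 -54; -54 67]
K = P̄·Hᵀ·S⁻¹ = [-633/1171 521/1171; 1104/1171 -54/1171]
x' − x̄ = [-13327/1171, 13842/1171] = K·y
y = (KᵀK)⁻¹·Kᵀ·(x' − x̄) = [12, -11]
z = y + H·x̄ = [12, -11] + [-9, 9] = [3, -2]

z = [3, -2]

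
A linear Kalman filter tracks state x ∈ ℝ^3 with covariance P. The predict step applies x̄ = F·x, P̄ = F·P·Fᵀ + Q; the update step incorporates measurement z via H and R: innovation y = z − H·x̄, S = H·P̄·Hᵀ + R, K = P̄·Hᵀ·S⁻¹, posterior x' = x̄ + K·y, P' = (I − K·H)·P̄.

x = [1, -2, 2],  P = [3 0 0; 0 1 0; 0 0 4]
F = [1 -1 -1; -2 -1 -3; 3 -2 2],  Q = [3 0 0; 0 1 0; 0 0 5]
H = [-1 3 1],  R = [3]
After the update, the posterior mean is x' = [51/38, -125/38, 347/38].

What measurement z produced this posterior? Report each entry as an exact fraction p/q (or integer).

x̄ = F·x = [1, -6, 11]
P̄ = F·P·Fᵀ + Q = [11 7 3; 7 50 -40; 3 -40 52]
S = H·P̄·Hᵀ + R = [228]
K = P̄·Hᵀ·S⁻¹ = [13/228; 103/228; -71/228]
x' − x̄ = [13/38, 103/38, -71/38] = K·y
y = (KᵀK)⁻¹·Kᵀ·(x' − x̄) = [6]
z = y + H·x̄ = [6] + [-8] = [-2]

z = [-2]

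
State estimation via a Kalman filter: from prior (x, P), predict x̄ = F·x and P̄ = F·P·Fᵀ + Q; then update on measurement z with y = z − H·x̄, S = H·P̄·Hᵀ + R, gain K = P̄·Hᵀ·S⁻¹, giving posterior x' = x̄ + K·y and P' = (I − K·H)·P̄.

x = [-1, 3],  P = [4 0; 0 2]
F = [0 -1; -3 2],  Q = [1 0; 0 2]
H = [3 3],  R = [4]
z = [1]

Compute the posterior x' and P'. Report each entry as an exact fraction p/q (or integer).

x' = [-1068/373, 1215/373]
P' = [1110/373 -1114/373; -1114/373 1282/373]

x̄ = F·x = [-3, 9]
P̄ = F·P·Fᵀ + Q = [3 -4; -4 46]
y = z − H·x̄ = [-17]
S = H·P̄·Hᵀ + R = [373]
K = P̄·Hᵀ·S⁻¹ = [-3/373; 126/373]
x' = x̄ + K·y = [-1068/373, 1215/373]
P' = (I − K·H)·P̄ = [1110/373 -1114/373; -1114/373 1282/373]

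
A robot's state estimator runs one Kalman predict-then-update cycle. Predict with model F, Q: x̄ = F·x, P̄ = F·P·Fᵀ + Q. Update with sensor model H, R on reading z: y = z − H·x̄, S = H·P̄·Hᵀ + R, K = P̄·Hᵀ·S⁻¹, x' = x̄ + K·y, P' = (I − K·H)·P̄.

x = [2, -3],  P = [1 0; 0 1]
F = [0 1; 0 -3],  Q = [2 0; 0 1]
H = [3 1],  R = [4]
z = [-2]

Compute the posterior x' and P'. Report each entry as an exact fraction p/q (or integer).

x' = [-81/23, 205/23]
P' = [33/23 -75/23; -75/23 229/23]

x̄ = F·x = [-3, 9]
P̄ = F·P·Fᵀ + Q = [3 -3; -3 10]
y = z − H·x̄ = [-2]
S = H·P̄·Hᵀ + R = [23]
K = P̄·Hᵀ·S⁻¹ = [6/23; 1/23]
x' = x̄ + K·y = [-81/23, 205/23]
P' = (I − K·H)·P̄ = [33/23 -75/23; -75/23 229/23]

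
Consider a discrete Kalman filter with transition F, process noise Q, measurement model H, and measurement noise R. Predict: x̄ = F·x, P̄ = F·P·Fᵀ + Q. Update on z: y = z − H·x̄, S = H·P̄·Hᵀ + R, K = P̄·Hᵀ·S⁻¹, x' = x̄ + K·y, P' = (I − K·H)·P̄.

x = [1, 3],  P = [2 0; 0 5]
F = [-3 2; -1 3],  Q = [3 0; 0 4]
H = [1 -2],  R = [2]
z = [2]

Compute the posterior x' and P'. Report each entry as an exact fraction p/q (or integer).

x' = [-156/103, -166/103]
P' = [3262/103 1662/103; 1662/103 897/103]

x̄ = F·x = [3, 8]
P̄ = F·P·Fᵀ + Q = [41 36; 36 51]
y = z − H·x̄ = [15]
S = H·P̄·Hᵀ + R = [103]
K = P̄·Hᵀ·S⁻¹ = [-31/103; -66/103]
x' = x̄ + K·y = [-156/103, -166/103]
P' = (I − K·H)·P̄ = [3262/103 1662/103; 1662/103 897/103]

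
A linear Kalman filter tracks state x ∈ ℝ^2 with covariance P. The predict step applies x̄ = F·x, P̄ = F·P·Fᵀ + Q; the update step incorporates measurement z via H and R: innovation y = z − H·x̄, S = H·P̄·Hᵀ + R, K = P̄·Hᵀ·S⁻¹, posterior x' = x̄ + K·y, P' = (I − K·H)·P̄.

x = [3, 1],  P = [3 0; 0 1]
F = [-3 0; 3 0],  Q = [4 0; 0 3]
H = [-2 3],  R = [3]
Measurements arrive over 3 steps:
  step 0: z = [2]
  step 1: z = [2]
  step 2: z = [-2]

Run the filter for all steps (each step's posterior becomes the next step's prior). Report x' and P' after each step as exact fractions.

step 0: x̄ = F·x = [-9, 9]
step 0: P̄ = F·P·Fᵀ + Q = [31 -27; -27 30]
step 0: y = z − H·x̄ = [-43]
step 0: S = H·P̄·Hᵀ + R = [721]
step 0: K = P̄·Hᵀ·S⁻¹ = [-143/721; 144/721]
step 0: x' = x̄ + K·y = [-340/721, 297/721]
step 0: P' = (I − K·H)·P̄ = [1902/721 1125/721; 1125/721 894/721]
step 1: x̄ = F·x = [1020/721, -1020/721]
step 1: P̄ = F·P·Fᵀ + Q = [20002/721 -17118/721; -17118/721 19281/721]
step 1: y = z − H·x̄ = [6542/721]
step 1: S = H·P̄·Hᵀ + R = [461116/721]
step 1: K = P̄·Hᵀ·S⁻¹ = [-45679/230558; 92079/461116]
step 1: x' = x̄ + K·y = [-44149/115279, 91569/230558]
step 1: P' = (I − K·H)·P̄ = [304077/115279 359757/230558; 359757/230558 571755/461116]
step 2: x̄ = F·x = [132447/115279, -132447/115279]
step 2: P̄ = F·P·Fᵀ + Q = [3197809/115279 -2736693/115279; -2736693/115279 3082530/115279]
step 2: y = z − H·x̄ = [431677/115279]
step 2: S = H·P̄·Hᵀ + R = [73720159/115279]
step 2: K = P̄·Hᵀ·S⁻¹ = [-14605697/73720159; 14720976/73720159]
step 2: x' = x̄ + K·y = [30006076/73720159, -29574399/73720159]
step 2: P' = (I − K·H)·P̄ = [194455218/73720159 115031115/73720159; 115031115/73720159 91408386/73720159]

step 0: x' = [-340/721, 297/721], P' = [1902/721 1125/721; 1125/721 894/721]
step 1: x' = [-44149/115279, 91569/230558], P' = [304077/115279 359757/230558; 359757/230558 571755/461116]
step 2: x' = [30006076/73720159, -29574399/73720159], P' = [194455218/73720159 115031115/73720159; 115031115/73720159 91408386/73720159]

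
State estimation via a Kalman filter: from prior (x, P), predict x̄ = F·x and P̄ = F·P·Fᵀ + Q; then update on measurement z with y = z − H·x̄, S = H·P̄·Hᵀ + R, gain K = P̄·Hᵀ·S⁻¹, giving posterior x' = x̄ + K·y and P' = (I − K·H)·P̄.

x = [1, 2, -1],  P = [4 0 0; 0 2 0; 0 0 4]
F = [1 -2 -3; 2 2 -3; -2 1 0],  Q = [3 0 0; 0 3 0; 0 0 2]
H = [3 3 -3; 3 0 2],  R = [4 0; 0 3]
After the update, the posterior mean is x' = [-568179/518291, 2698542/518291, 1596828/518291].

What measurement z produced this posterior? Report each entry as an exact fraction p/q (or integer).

z = [3, 3]

x̄ = F·x = [0, 9, 0]
P̄ = F·P·Fᵀ + Q = [51 36 -12; 36 63 -12; -12 -12 20]
S = H·P̄·Hᵀ + R = [2290 627; 627 398]
K = P̄·Hᵀ·S⁻¹ = [37323/518291 109191/518291; 79866/518291 -16431/518291; -55044/518291 91924/518291]
x' − x̄ = [-568179/518291, -1966077/518291, 1596828/518291] = K·y
y = (KᵀK)⁻¹·Kᵀ·(x' − x̄) = [-24, 3]
z = y + H·x̄ = [-24, 3] + [27, 0] = [3, 3]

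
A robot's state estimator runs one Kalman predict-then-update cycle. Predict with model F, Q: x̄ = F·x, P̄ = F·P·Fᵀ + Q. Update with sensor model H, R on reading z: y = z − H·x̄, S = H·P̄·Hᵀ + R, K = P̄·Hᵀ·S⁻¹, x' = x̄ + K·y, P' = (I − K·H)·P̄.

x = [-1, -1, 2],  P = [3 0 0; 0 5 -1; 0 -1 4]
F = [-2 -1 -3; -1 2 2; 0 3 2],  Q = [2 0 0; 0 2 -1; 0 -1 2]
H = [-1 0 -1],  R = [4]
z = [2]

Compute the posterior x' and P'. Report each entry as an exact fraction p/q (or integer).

x̄ = F·x = [-3, 3, 1]
P̄ = F·P·Fᵀ + Q = [49 -20 -28; -20 33 35; -28 35 51]
y = z − H·x̄ = [0]
S = H·P̄·Hᵀ + R = [48]
K = P̄·Hᵀ·S⁻¹ = [-7/16; -5/16; -23/48]
x' = x̄ + K·y = [-3, 3, 1]
P' = (I − K·H)·P̄ = [637/16 -425/16 -609/16; -425/16 453/16 445/16; -609/16 445/16 1919/48]

x' = [-3, 3, 1]
P' = [637/16 -425/16 -609/16; -425/16 453/16 445/16; -609/16 445/16 1919/48]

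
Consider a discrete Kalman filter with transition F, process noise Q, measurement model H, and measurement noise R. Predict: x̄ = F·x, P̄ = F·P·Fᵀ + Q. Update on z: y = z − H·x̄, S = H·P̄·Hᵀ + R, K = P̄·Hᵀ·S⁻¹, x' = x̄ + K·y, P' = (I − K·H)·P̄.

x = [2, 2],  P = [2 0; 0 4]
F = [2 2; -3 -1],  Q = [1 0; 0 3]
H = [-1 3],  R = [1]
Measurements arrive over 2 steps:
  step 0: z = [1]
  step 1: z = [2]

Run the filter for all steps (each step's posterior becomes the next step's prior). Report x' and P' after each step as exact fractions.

step 0: x̄ = F·x = [8, -8]
step 0: P̄ = F·P·Fᵀ + Q = [25 -20; -20 25]
step 0: y = z − H·x̄ = [33]
step 0: S = H·P̄·Hᵀ + R = [371]
step 0: K = P̄·Hᵀ·S⁻¹ = [-85/371; 95/371]
step 0: x' = x̄ + K·y = [163/371, 167/371]
step 0: P' = (I − K·H)·P̄ = [2050/371 655/371; 655/371 250/371]
step 1: x̄ = F·x = [660/371, -656/371]
step 1: P̄ = F·P·Fᵀ + Q = [14811/371 -18040/371; -18040/371 23743/371]
step 1: y = z − H·x̄ = [3370/371]
step 1: S = H·P̄·Hᵀ + R = [337109/371]
step 1: K = P̄·Hᵀ·S⁻¹ = [-68931/337109; 89269/337109]
step 1: x' = x̄ + K·y = [-26430/337109, 214806/337109]
step 1: P' = (I − K·H)·P̄ = [650778/337109 193949/337109; 193949/337109 94406/337109]

step 0: x' = [163/371, 167/371], P' = [2050/371 655/371; 655/371 250/371]
step 1: x' = [-26430/337109, 214806/337109], P' = [650778/337109 193949/337109; 193949/337109 94406/337109]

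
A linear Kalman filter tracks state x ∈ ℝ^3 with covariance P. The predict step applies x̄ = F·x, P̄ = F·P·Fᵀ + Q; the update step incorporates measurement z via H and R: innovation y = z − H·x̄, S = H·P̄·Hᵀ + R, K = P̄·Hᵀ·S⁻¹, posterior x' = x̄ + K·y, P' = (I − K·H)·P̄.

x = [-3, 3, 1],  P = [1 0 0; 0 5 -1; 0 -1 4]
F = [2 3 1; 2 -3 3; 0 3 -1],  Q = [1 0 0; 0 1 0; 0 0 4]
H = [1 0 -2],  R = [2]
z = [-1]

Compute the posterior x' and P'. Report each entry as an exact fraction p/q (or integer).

x̄ = F·x = [4, -12, 8]
P̄ = F·P·Fᵀ + Q = [48 -35 41; -35 104 -69; 41 -69 59]
y = z − H·x̄ = [11]
S = H·P̄·Hᵀ + R = [122]
K = P̄·Hᵀ·S⁻¹ = [-17/61; 103/122; -77/122]
x' = x̄ + K·y = [57/61, -331/122, 129/122]
P' = (I − K·H)·P̄ = [2350/61 -384/61 1192/61; -384/61 2079/122 -487/122; 1192/61 -487/122 1269/122]

x' = [57/61, -331/122, 129/122]
P' = [2350/61 -384/61 1192/61; -384/61 2079/122 -487/122; 1192/61 -487/122 1269/122]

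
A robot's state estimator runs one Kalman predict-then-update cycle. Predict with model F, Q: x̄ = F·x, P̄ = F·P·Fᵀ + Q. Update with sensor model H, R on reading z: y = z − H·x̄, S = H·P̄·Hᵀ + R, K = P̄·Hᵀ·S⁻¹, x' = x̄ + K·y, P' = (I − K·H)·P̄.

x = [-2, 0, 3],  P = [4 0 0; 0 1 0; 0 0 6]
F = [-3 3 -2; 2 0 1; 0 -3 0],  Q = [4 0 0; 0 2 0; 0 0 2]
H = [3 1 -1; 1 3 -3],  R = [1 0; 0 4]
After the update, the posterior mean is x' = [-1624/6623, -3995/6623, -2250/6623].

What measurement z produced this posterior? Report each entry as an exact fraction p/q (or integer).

x̄ = F·x = [0, -1, 0]
P̄ = F·P·Fᵀ + Q = [73 -36 -9; -36 24 0; -9 0 11]
S = H·P̄·Hᵀ + R = [531 54; 54 230]
K = P̄·Hᵀ·S⁻¹ = [7432/19869 -812/6623; -3544/19869 1314/6623; -3236/59607 -1125/6623]
x' − x̄ = [-1624/6623, 2628/6623, -2250/6623] = K·y
y = (KᵀK)⁻¹·Kᵀ·(x' − x̄) = [0, 2]
z = y + H·x̄ = [0, 2] + [-1, -3] = [-1, -1]

z = [-1, -1]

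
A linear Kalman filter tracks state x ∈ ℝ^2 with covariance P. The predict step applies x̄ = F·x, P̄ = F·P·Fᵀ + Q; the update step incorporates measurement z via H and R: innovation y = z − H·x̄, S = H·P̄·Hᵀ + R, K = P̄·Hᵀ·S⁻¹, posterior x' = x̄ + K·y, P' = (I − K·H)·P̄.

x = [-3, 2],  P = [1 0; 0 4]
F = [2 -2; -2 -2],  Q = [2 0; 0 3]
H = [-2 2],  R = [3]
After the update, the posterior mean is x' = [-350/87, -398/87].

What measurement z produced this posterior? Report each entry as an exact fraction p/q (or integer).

x̄ = F·x = [-10, 2]
P̄ = F·P·Fᵀ + Q = [22 12; 12 23]
S = H·P̄·Hᵀ + R = [87]
K = P̄·Hᵀ·S⁻¹ = [-20/87; 22/87]
x' − x̄ = [520/87, -572/87] = K·y
y = (KᵀK)⁻¹·Kᵀ·(x' − x̄) = [-26]
z = y + H·x̄ = [-26] + [24] = [-2]

z = [-2]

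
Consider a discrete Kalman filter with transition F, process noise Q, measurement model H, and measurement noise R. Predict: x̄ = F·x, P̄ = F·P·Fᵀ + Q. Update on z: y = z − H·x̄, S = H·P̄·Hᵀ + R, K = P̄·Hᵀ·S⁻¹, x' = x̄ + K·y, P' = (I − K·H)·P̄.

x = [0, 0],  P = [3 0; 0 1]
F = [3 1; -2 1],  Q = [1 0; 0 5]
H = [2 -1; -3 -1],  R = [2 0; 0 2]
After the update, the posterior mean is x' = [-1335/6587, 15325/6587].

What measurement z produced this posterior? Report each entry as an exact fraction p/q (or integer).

z = [-3, -2]

x̄ = F·x = [0, 0]
P̄ = F·P·Fᵀ + Q = [29 -17; -17 18]
S = H·P̄·Hᵀ + R = [204 -173; -173 179]
K = P̄·Hᵀ·S⁻¹ = [1315/6587 -1305/6587; -3599/6587 -2264/6587]
x' − x̄ = [-1335/6587, 15325/6587] = K·y
y = (KᵀK)⁻¹·Kᵀ·(x' − x̄) = [-3, -2]
z = y + H·x̄ = [-3, -2] + [0, 0] = [-3, -2]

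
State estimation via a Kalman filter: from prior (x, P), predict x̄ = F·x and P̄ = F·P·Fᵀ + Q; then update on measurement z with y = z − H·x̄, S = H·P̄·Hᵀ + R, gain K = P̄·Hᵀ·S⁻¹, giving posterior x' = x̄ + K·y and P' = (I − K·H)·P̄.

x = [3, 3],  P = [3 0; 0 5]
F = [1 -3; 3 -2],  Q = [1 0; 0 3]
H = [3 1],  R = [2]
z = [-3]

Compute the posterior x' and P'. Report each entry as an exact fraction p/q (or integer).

x̄ = F·x = [-6, 3]
P̄ = F·P·Fᵀ + Q = [49 39; 39 50]
y = z − H·x̄ = [12]
S = H·P̄·Hᵀ + R = [727]
K = P̄·Hᵀ·S⁻¹ = [186/727; 167/727]
x' = x̄ + K·y = [-2130/727, 4185/727]
P' = (I − K·H)·P̄ = [1027/727 -2709/727; -2709/727 8461/727]

x' = [-2130/727, 4185/727]
P' = [1027/727 -2709/727; -2709/727 8461/727]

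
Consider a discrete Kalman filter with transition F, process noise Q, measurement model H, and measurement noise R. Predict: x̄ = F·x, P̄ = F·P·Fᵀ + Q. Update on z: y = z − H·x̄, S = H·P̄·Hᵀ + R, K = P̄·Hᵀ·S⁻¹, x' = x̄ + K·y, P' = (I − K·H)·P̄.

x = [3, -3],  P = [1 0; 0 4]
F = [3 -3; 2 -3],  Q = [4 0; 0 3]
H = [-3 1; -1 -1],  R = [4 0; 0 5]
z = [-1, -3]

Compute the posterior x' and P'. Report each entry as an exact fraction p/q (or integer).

x' = [4265/3686, 6633/3686]
P' = [4067/7372 4613/7372; 4613/7372 17667/7372]

x̄ = F·x = [18, 15]
P̄ = F·P·Fᵀ + Q = [49 42; 42 43]
y = z − H·x̄ = [38, 30]
S = H·P̄·Hᵀ + R = [236 188; 188 181]
K = P̄·Hᵀ·S⁻¹ = [-1897/7372 -434/1843; 957/7372 -1114/1843]
x' = x̄ + K·y = [4265/3686, 6633/3686]
P' = (I − K·H)·P̄ = [4067/7372 4613/7372; 4613/7372 17667/7372]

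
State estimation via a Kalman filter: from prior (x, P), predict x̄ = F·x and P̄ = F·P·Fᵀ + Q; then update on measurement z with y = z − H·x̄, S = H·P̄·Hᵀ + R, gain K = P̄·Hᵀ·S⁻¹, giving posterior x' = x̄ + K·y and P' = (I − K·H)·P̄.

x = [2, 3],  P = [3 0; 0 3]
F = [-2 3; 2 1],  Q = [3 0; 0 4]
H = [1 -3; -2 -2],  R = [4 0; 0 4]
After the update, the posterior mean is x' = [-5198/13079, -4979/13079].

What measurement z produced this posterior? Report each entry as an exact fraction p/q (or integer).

x̄ = F·x = [5, 7]
P̄ = F·P·Fᵀ + Q = [42 -3; -3 19]
S = H·P̄·Hᵀ + R = [235 18; 18 224]
K = P̄·Hᵀ·S⁻¹ = [3207/13079 -4812/13079; -3216/13079 -1610/13079]
x' − x̄ = [-70593/13079, -96532/13079] = K·y
y = (KᵀK)⁻¹·Kᵀ·(x' − x̄) = [17, 26]
z = y + H·x̄ = [17, 26] + [-16, -24] = [1, 2]

z = [1, 2]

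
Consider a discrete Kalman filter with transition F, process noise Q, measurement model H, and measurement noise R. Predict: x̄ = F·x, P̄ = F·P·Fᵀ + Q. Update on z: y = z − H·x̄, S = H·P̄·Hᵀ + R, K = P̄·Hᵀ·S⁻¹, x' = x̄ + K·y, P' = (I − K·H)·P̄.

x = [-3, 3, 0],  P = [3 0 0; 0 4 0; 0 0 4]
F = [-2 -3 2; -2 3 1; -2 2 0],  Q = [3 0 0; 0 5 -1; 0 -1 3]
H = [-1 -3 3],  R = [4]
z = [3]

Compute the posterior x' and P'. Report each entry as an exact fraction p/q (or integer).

x' = [-102/19, 2685/209, 12]
P' = [998/19 -554/19 -12; -554/19 9413/209 35; -12 35 31]

x̄ = F·x = [-3, 15, 12]
P̄ = F·P·Fᵀ + Q = [67 -16 -12; -16 57 35; -12 35 31]
y = z − H·x̄ = [9]
S = H·P̄·Hᵀ + R = [209]
K = P̄·Hᵀ·S⁻¹ = [-5/19; -50/209; 0]
x' = x̄ + K·y = [-102/19, 2685/209, 12]
P' = (I − K·H)·P̄ = [998/19 -554/19 -12; -554/19 9413/209 35; -12 35 31]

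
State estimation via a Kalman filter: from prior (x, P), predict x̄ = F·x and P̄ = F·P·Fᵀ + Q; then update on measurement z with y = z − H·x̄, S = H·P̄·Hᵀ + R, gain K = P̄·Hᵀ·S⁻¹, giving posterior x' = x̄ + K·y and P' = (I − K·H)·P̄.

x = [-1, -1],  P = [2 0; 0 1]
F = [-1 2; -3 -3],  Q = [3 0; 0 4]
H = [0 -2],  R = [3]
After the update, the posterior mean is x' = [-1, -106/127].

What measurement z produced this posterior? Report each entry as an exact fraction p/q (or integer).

x̄ = F·x = [-1, 6]
P̄ = F·P·Fᵀ + Q = [9 0; 0 31]
S = H·P̄·Hᵀ + R = [127]
K = P̄·Hᵀ·S⁻¹ = [0; -62/127]
x' − x̄ = [0, -868/127] = K·y
y = (KᵀK)⁻¹·Kᵀ·(x' − x̄) = [14]
z = y + H·x̄ = [14] + [-12] = [2]

z = [2]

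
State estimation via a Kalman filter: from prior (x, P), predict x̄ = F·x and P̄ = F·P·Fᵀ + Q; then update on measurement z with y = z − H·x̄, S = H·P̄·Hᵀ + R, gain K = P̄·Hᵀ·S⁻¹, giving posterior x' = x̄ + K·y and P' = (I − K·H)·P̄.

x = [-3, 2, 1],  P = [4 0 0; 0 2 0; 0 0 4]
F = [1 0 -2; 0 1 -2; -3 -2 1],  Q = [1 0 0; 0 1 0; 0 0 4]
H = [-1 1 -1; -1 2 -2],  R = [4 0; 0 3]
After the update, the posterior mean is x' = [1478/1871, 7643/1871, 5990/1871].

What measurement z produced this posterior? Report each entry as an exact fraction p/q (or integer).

x̄ = F·x = [-5, 0, 6]
P̄ = F·P·Fᵀ + Q = [21 16 -20; 16 19 -12; -20 -12 52]
S = H·P̄·Hᵀ + R = [48 103; 103 260]
K = P̄·Hᵀ·S⁻¹ = [-1353/1871 903/1871; -838/1871 663/1871; -316/1871 -652/1871]
x' − x̄ = [10833/1871, 7643/1871, -5236/1871] = K·y
y = (KᵀK)⁻¹·Kᵀ·(x' − x̄) = [-2, 9]
z = y + H·x̄ = [-2, 9] + [-1, -7] = [-3, 2]

z = [-3, 2]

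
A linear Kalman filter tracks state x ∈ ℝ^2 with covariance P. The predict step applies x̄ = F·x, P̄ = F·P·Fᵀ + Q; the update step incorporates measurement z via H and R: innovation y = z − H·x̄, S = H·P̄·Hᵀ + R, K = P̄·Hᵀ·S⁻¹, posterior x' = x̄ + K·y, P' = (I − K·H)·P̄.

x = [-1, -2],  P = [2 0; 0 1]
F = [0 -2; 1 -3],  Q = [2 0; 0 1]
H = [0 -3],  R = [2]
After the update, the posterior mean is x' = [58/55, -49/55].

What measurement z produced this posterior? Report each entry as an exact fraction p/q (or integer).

z = [3]

x̄ = F·x = [4, 5]
P̄ = F·P·Fᵀ + Q = [6 6; 6 12]
S = H·P̄·Hᵀ + R = [110]
K = P̄·Hᵀ·S⁻¹ = [-9/55; -18/55]
x' − x̄ = [-162/55, -324/55] = K·y
y = (KᵀK)⁻¹·Kᵀ·(x' − x̄) = [18]
z = y + H·x̄ = [18] + [-15] = [3]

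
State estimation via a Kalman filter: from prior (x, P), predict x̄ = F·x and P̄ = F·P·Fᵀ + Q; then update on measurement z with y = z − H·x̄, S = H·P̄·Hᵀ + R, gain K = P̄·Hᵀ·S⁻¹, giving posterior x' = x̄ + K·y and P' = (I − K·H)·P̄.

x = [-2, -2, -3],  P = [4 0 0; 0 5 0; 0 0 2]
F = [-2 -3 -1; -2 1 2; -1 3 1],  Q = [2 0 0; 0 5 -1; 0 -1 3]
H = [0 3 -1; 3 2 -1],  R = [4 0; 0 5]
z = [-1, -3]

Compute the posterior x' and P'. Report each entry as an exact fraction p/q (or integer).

x̄ = F·x = [13, -4, -7]
P̄ = F·P·Fᵀ + Q = [65 -3 -39; -3 34 26; -39 26 54]
y = z − H·x̄ = [4, -41]
S = H·P̄·Hᵀ + R = [208 218; 218 874]
K = P̄·Hᵀ·S⁻¹ = [-1957/11189 3407/11189; 29615/67134 -2426/33567; 23459/67134 -7496/33567]
x' = x̄ + K·y = [-2058/11189, 24428/33567, 119285/33567]
P' = (I − K·H)·P̄ = [9199/11189 2734/11189 16030/11189; 2734/11189 95966/33567 228668/33567; 16030/11189 228668/33567 639086/33567]

x' = [-2058/11189, 24428/33567, 119285/33567]
P' = [9199/11189 2734/11189 16030/11189; 2734/11189 95966/33567 228668/33567; 16030/11189 228668/33567 639086/33567]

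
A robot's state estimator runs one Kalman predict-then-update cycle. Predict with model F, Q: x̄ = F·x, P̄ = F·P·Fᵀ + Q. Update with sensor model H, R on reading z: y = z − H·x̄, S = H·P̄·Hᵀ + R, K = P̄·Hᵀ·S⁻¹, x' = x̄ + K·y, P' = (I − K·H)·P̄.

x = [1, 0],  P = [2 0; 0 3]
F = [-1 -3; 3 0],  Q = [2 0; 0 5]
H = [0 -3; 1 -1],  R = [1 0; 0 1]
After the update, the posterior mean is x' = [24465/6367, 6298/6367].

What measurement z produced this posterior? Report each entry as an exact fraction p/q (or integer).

x̄ = F·x = [-1, 3]
P̄ = F·P·Fᵀ + Q = [31 -6; -6 23]
S = H·P̄·Hᵀ + R = [208 87; 87 67]
K = P̄·Hᵀ·S⁻¹ = [-2013/6367 6130/6367; -2100/6367 -29/6367]
x' − x̄ = [30832/6367, -12803/6367] = K·y
y = (KᵀK)⁻¹·Kᵀ·(x' − x̄) = [6, 7]
z = y + H·x̄ = [6, 7] + [-9, -4] = [-3, 3]

z = [-3, 3]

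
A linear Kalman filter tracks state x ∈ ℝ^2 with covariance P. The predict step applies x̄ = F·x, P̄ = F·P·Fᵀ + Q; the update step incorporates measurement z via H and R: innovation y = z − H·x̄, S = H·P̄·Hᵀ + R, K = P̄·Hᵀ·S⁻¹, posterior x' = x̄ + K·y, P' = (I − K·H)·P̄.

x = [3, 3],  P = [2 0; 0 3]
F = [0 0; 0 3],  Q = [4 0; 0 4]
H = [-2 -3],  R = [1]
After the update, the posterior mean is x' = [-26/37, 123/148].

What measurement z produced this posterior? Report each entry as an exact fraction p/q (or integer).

x̄ = F·x = [0, 9]
P̄ = F·P·Fᵀ + Q = [4 0; 0 31]
S = H·P̄·Hᵀ + R = [296]
K = P̄·Hᵀ·S⁻¹ = [-1/37; -93/296]
x' − x̄ = [-26/37, -1209/148] = K·y
y = (KᵀK)⁻¹·Kᵀ·(x' − x̄) = [26]
z = y + H·x̄ = [26] + [-27] = [-1]

z = [-1]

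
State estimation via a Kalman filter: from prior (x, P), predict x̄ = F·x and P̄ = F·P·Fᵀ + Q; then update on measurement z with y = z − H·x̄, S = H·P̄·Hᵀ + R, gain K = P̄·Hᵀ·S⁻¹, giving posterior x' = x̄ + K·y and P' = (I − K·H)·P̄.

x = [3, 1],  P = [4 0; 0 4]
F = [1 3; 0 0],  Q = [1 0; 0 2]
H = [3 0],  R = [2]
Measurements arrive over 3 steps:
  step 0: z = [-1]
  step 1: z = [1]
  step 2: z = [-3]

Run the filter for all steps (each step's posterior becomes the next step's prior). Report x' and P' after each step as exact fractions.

step 0: x̄ = F·x = [6, 0]
step 0: P̄ = F·P·Fᵀ + Q = [41 0; 0 2]
step 0: y = z − H·x̄ = [-19]
step 0: S = H·P̄·Hᵀ + R = [371]
step 0: K = P̄·Hᵀ·S⁻¹ = [123/371; 0]
step 0: x' = x̄ + K·y = [-111/371, 0]
step 0: P' = (I − K·H)·P̄ = [82/371 0; 0 2]
step 1: x̄ = F·x = [-111/371, 0]
step 1: P̄ = F·P·Fᵀ + Q = [7131/371 0; 0 2]
step 1: y = z − H·x̄ = [704/371]
step 1: S = H·P̄·Hᵀ + R = [64921/371]
step 1: K = P̄·Hᵀ·S⁻¹ = [21393/64921; 0]
step 1: x' = x̄ + K·y = [21171/64921, 0]
step 1: P' = (I − K·H)·P̄ = [14262/64921 0; 0 2]
step 2: x̄ = F·x = [21171/64921, 0]
step 2: P̄ = F·P·Fᵀ + Q = [1247761/64921 0; 0 2]
step 2: y = z − H·x̄ = [-258276/64921]
step 2: S = H·P̄·Hᵀ + R = [11359691/64921]
step 2: K = P̄·Hᵀ·S⁻¹ = [3743283/11359691; 0]
step 2: x' = x̄ + K·y = [-11187507/11359691, 0]
step 2: P' = (I − K·H)·P̄ = [2495522/11359691 0; 0 2]

step 0: x' = [-111/371, 0], P' = [82/371 0; 0 2]
step 1: x' = [21171/64921, 0], P' = [14262/64921 0; 0 2]
step 2: x' = [-11187507/11359691, 0], P' = [2495522/11359691 0; 0 2]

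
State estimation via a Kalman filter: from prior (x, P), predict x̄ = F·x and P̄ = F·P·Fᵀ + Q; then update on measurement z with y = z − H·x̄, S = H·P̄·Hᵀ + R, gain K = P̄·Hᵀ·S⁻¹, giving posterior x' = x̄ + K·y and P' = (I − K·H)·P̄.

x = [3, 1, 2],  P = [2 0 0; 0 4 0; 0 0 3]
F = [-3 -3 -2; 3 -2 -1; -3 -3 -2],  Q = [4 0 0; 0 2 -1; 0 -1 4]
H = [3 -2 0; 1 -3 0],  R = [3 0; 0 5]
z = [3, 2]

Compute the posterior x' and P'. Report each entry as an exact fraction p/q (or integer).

x' = [13709/21831, -6239/14554, -10993/43662]
P' = [20432/21831 5613/7277 19151/21831; 5613/7277 13857/14554 10483/14554; 19151/21831 10483/14554 375101/43662]

x̄ = F·x = [-16, 5, -16]
P̄ = F·P·Fᵀ + Q = [70 12 66; 12 39 11; 66 11 70]
y = z − H·x̄ = [61, 33]
S = H·P̄·Hᵀ + R = [645 312; 312 354]
K = P̄·Hᵀ·S⁻¹ = [9206/21831 -6017/21831; 994/7277 -6069/14554; 8668/21831 -11209/43662]
x' = x̄ + K·y = [13709/21831, -6239/14554, -10993/43662]
P' = (I − K·H)·P̄ = [20432/21831 5613/7277 19151/21831; 5613/7277 13857/14554 10483/14554; 19151/21831 10483/14554 375101/43662]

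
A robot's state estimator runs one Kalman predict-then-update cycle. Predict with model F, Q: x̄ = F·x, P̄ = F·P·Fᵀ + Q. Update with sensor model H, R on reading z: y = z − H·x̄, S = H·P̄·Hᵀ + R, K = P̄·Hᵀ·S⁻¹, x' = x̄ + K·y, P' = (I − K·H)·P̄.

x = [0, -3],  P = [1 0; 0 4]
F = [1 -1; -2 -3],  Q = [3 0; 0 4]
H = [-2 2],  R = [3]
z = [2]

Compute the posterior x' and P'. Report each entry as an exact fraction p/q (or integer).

x' = [353/131, 499/131]
P' = [1032/131 1038/131; 1038/131 1140/131]

x̄ = F·x = [3, 9]
P̄ = F·P·Fᵀ + Q = [8 10; 10 44]
y = z − H·x̄ = [-10]
S = H·P̄·Hᵀ + R = [131]
K = P̄·Hᵀ·S⁻¹ = [4/131; 68/131]
x' = x̄ + K·y = [353/131, 499/131]
P' = (I − K·H)·P̄ = [1032/131 1038/131; 1038/131 1140/131]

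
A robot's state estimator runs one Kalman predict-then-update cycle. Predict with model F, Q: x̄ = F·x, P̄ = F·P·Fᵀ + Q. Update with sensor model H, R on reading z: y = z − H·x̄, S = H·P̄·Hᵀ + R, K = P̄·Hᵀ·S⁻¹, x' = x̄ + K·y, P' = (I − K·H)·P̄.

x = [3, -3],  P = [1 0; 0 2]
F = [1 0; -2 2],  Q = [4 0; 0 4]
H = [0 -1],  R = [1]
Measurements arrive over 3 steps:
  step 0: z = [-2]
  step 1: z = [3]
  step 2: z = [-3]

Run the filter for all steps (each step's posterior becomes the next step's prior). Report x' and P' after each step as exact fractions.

step 0: x' = [23/17, 20/17], P' = [81/17 -2/17; -2/17 16/17]
step 1: x' = [367/163, -474/163], P' = [2665/489 -166/489; -166/489 472/489]
step 2: x' = [-2035/859, 42450/16321], P' = [4667/859 -298/859; -298/859 15832/16321]

step 0: x̄ = F·x = [3, -12]
step 0: P̄ = F·P·Fᵀ + Q = [5 -2; -2 16]
step 0: y = z − H·x̄ = [-14]
step 0: S = H·P̄·Hᵀ + R = [17]
step 0: K = P̄·Hᵀ·S⁻¹ = [2/17; -16/17]
step 0: x' = x̄ + K·y = [23/17, 20/17]
step 0: P' = (I − K·H)·P̄ = [81/17 -2/17; -2/17 16/17]
step 1: x̄ = F·x = [23/17, -6/17]
step 1: P̄ = F·P·Fᵀ + Q = [149/17 -166/17; -166/17 472/17]
step 1: y = z − H·x̄ = [45/17]
step 1: S = H·P̄·Hᵀ + R = [489/17]
step 1: K = P̄·Hᵀ·S⁻¹ = [166/489; -472/489]
step 1: x' = x̄ + K·y = [367/163, -474/163]
step 1: P' = (I − K·H)·P̄ = [2665/489 -166/489; -166/489 472/489]
step 2: x̄ = F·x = [367/163, -1682/163]
step 2: P̄ = F·P·Fᵀ + Q = [4621/489 -5662/489; -5662/489 15832/489]
step 2: y = z − H·x̄ = [-2171/163]
step 2: S = H·P̄·Hᵀ + R = [16321/489]
step 2: K = P̄·Hᵀ·S⁻¹ = [298/859; -15832/16321]
step 2: x' = x̄ + K·y = [-2035/859, 42450/16321]
step 2: P' = (I − K·H)·P̄ = [4667/859 -298/859; -298/859 15832/16321]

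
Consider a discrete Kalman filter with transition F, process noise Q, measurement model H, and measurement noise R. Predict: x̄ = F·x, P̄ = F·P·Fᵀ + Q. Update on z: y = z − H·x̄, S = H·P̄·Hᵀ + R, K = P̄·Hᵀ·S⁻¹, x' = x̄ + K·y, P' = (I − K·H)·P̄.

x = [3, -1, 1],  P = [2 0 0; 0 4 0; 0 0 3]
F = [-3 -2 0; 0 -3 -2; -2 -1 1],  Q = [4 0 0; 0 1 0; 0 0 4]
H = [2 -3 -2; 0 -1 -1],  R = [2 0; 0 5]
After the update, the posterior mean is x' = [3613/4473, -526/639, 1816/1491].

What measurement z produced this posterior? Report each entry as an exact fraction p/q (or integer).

x̄ = F·x = [-7, 1, -4]
P̄ = F·P·Fᵀ + Q = [38 24 20; 24 49 6; 20 6 19]
S = H·P̄·Hᵀ + R = [295 127; 127 85]
K = P̄·Hᵀ·S⁻¹ = [1264/4473 -4204/4473; -175/639 -152/639; 605/2982 -1781/2982]
x' − x̄ = [34924/4473, -1165/639, 7780/1491] = K·y
y = (KᵀK)⁻¹·Kᵀ·(x' − x̄) = [11, -5]
z = y + H·x̄ = [11, -5] + [-9, 3] = [2, -2]

z = [2, -2]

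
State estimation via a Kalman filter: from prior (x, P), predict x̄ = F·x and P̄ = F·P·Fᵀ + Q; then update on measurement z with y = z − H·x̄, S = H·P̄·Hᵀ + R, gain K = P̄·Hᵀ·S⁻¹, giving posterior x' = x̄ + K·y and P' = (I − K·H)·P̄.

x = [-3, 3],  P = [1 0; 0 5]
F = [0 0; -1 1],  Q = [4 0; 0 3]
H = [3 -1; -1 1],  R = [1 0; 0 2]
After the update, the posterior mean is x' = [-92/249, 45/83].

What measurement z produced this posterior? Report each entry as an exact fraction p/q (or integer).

z = [-2, -1]

x̄ = F·x = [0, 6]
P̄ = F·P·Fᵀ + Q = [4 0; 0 9]
S = H·P̄·Hᵀ + R = [46 -21; -21 15]
K = P̄·Hᵀ·S⁻¹ = [32/83 68/249; 18/83 75/83]
x' − x̄ = [-92/249, -453/83] = K·y
y = (KᵀK)⁻¹·Kᵀ·(x' − x̄) = [4, -7]
z = y + H·x̄ = [4, -7] + [-6, 6] = [-2, -1]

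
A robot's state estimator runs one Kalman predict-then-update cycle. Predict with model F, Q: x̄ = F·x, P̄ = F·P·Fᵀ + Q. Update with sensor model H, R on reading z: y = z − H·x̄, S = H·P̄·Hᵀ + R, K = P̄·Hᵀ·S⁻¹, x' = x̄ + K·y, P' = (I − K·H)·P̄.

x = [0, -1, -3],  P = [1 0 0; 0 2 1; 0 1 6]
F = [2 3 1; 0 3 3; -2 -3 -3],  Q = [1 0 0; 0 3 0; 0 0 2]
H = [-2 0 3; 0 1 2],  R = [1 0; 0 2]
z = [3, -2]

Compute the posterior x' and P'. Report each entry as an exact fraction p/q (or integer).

x̄ = F·x = [-6, -12, 12]
P̄ = F·P·Fᵀ + Q = [35 48 -52; 48 93 -90; -52 -90 96]
y = z − H·x̄ = [-45, -14]
S = H·P̄·Hᵀ + R = [1629 418; 418 119]
K = P̄·Hᵀ·S⁻¹ = [-3486/19127 3244/19127; -7188/19127 11265/19127; 4012/19127 2302/19127]
x' = x̄ + K·y = [-3308/19127, -63774/19127, 16756/19127]
P' = (I − K·H)·P̄ = [63273/19127 -75552/19127 41020/19127; -75552/19127 128058/19127 -52764/19127; 41020/19127 -52764/19127 28684/19127]

x' = [-3308/19127, -63774/19127, 16756/19127]
P' = [63273/19127 -75552/19127 41020/19127; -75552/19127 128058/19127 -52764/19127; 41020/19127 -52764/19127 28684/19127]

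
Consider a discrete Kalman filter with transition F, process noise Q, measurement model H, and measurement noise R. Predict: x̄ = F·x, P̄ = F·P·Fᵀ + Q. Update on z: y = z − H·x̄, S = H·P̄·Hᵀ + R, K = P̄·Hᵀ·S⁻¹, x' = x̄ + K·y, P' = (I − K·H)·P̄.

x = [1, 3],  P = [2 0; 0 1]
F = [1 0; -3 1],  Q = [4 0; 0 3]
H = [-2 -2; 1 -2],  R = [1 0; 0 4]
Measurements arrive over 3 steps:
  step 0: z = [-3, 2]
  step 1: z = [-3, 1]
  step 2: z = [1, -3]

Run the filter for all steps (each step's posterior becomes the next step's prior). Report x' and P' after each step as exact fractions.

step 0: x̄ = F·x = [1, 0]
step 0: P̄ = F·P·Fᵀ + Q = [6 -6; -6 22]
step 0: y = z − H·x̄ = [-1, 1]
step 0: S = H·P̄·Hᵀ + R = [65 64; 64 122]
step 0: K = P̄·Hᵀ·S⁻¹ = [-64/213 65/213; -352/1917 -601/1917]
step 0: x' = x̄ + K·y = [114/71, -83/639]
step 0: P' = (I − K·H)·P̄ = [36/71 -76/213; -76/213 860/1917]
step 1: x̄ = F·x = [114/71, -3161/639]
step 1: P̄ = F·P·Fᵀ + Q = [320/71 -400/213; -400/213 19463/1917]
step 1: y = z − H·x̄ = [-6187/639, -6709/639]
step 1: S = H·P̄·Hᵀ + R = [85529/1917 53372/1917; 53372/1917 108560/1917]
step 1: K = P̄·Hᵀ·S⁻¹ = [-465/1543 1815/6172; -76583/419696 -507023/1678784]
step 1: x' = x̄ + K·y = [8863/6172, -15247/1678784]
step 1: P' = (I − K·H)·P̄ = [760/1543 -1055/3086; -1055/3086 363543/839392]
step 2: x̄ = F·x = [8863/6172, -7247455/1678784]
step 2: P̄ = F·P·Fᵀ + Q = [6932/1543 -5615/3086; -5615/3086 8324439/839392]
step 2: y = z − H·x̄ = [-3997327/839392, -10970999/839392]
step 2: S = H·P̄·Hᵀ + R = [9250735/209848 5675295/209848; 5675295/209848 11633863/209848]
step 2: K = P̄·Hᵀ·S⁻¹ = [-108344564/359368735 21112700/71873747; -65522872/359368735 -43360459/143747494]
step 2: x' = x̄ + K·y = [-347724101/359368735, 354854129/718737470]
step 2: P' = (I − K·H)·P̄ = [176866188/359368735 -122693906/359368735; -122693906/359368735 155455342/359368735]

step 0: x' = [114/71, -83/639], P' = [36/71 -76/213; -76/213 860/1917]
step 1: x' = [8863/6172, -15247/1678784], P' = [760/1543 -1055/3086; -1055/3086 363543/839392]
step 2: x' = [-347724101/359368735, 354854129/718737470], P' = [176866188/359368735 -122693906/359368735; -122693906/359368735 155455342/359368735]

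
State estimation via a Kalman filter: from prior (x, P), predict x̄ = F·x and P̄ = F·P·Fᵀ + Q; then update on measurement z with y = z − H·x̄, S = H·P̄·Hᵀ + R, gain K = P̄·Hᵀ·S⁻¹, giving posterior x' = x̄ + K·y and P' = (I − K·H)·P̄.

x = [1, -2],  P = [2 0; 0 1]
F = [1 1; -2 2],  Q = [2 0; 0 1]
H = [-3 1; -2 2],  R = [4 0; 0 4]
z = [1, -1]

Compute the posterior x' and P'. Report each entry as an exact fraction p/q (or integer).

x̄ = F·x = [-1, -6]
P̄ = F·P·Fᵀ + Q = [5 -2; -2 13]
y = z − H·x̄ = [4, 9]
S = H·P̄·Hᵀ + R = [74 72; 72 92]
K = P̄·Hᵀ·S⁻¹ = [-139/406 47/406; -103/406 213/406]
x' = x̄ + K·y = [-77/58, -133/58]
P' = (I − K·H)·P̄ = [325/406 419/406; 419/406 845/406]

x' = [-77/58, -133/58]
P' = [325/406 419/406; 419/406 845/406]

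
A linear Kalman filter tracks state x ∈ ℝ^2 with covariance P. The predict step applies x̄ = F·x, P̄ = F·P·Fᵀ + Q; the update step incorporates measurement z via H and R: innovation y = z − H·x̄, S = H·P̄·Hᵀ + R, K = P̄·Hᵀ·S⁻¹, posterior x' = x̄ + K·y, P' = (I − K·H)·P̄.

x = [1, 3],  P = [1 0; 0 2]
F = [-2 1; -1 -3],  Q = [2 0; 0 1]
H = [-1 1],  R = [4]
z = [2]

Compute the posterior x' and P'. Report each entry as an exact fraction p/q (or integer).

x̄ = F·x = [1, -10]
P̄ = F·P·Fᵀ + Q = [8 -4; -4 20]
y = z − H·x̄ = [13]
S = H·P̄·Hᵀ + R = [40]
K = P̄·Hᵀ·S⁻¹ = [-3/10; 3/5]
x' = x̄ + K·y = [-29/10, -11/5]
P' = (I − K·H)·P̄ = [22/5 16/5; 16/5 28/5]

x' = [-29/10, -11/5]
P' = [22/5 16/5; 16/5 28/5]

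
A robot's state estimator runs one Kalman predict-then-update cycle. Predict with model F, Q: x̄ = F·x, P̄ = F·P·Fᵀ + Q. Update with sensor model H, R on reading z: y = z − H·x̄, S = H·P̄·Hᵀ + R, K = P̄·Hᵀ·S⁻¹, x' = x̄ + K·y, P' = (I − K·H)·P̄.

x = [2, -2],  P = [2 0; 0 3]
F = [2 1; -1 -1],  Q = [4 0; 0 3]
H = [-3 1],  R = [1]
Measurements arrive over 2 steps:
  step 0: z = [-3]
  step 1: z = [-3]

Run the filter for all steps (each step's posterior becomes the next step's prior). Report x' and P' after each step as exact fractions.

step 0: x' = [36/31, 29/62], P' = [43/93 103/93; 103/93 647/186]
step 1: x' = [29795/33542, -12543/33542], P' = [14887/33542 35547/33542; 35547/33542 112655/33542]

step 0: x̄ = F·x = [2, 0]
step 0: P̄ = F·P·Fᵀ + Q = [15 -7; -7 8]
step 0: y = z − H·x̄ = [3]
step 0: S = H·P̄·Hᵀ + R = [186]
step 0: K = P̄·Hᵀ·S⁻¹ = [-26/93; 29/186]
step 0: x' = x̄ + K·y = [36/31, 29/62]
step 0: P' = (I − K·H)·P̄ = [43/93 103/93; 103/93 647/186]
step 1: x̄ = F·x = [173/62, -101/62]
step 1: P̄ = F·P·Fᵀ + Q = [853/62 -479/62; -479/62 1703/186]
step 1: y = z − H·x̄ = [7]
step 1: S = H·P̄·Hᵀ + R = [541/3]
step 1: K = P̄·Hᵀ·S⁻¹ = [-147/541; 97/541]
step 1: x' = x̄ + K·y = [29795/33542, -12543/33542]
step 1: P' = (I − K·H)·P̄ = [14887/33542 35547/33542; 35547/33542 112655/33542]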